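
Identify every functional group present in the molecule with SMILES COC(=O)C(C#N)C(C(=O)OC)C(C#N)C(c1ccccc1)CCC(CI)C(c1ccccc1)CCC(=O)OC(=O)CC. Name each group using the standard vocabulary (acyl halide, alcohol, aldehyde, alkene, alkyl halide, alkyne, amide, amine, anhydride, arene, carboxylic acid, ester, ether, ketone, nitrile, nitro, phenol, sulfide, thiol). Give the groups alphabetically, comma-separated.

alkyl halide, anhydride, arene, ester, nitrile

Reading the structure from left to right:
  CH3OOC: CH3O–C(=O)–: carbonyl C bonded to C and to –OCH3 → ester (not ketone + ether).
  CH(CN): pendant –C≡N: nitrile.
  CH(COOCH3): pendant –COOCH3: carbonyl C bonded to C and –OCH3 → ester.
  CH(CN): pendant –C≡N: nitrile.
  CH(C6H5): pendant –C6H5: benzene ring → arene.
  CH(CH2I): pendant –CH2X: halogen on sp³ carbon → alkyl halide.
  CH(C6H5): pendant –C6H5: benzene ring → arene.
  CH2CO-O-COCH2: two acyl groups sharing one oxygen, –C(=O)–O–C(=O)– → anhydride.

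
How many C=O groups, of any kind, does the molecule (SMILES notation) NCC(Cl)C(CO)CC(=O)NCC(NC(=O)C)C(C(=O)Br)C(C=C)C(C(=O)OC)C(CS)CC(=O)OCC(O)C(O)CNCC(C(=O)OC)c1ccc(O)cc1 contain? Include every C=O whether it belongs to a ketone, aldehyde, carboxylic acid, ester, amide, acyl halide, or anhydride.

6

CH2CONHCH2: amide, 1 C=O (running total 1).
CH(NHCOCH3): amide, 1 C=O (running total 2).
CH(COBr): acyl halide, 1 C=O (running total 3).
CH(COOCH3): ester, 1 C=O (running total 4).
CH2COOCH2: ester, 1 C=O (running total 5).
CH(COOCH3): ester, 1 C=O (running total 6).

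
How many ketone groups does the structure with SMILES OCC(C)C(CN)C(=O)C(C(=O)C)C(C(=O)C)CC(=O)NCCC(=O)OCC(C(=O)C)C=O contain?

4

HO– on an sp³ carbon → alcohol.
pendant –CH2NH2: N on sp³ C, no adjacent C=O → amine.
–C(=O)– with carbon on both sides → ketone.
pendant –COCH3: carbonyl C bonded to two carbons → ketone.
pendant –COCH3: carbonyl C bonded to two carbons → ketone.
–C(=O)–N– linkage → amide (the N is not an amine).
–C(=O)–O–C with C on the carbonyl side → ester.
pendant –COCH3: carbonyl C bonded to two carbons → ketone.
terminal –CHO: carbonyl C bonded to H and C → aldehyde.
Ketone appears at: CO, CH(COCH3), CH(COCH3), CH(COCH3) → 4.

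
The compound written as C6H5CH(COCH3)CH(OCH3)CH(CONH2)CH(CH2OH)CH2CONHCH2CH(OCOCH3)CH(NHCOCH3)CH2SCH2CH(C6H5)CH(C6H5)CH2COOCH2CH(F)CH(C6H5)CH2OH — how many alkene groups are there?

0

Working along the chain:
  C6H5: C6H5– phenyl ring → arene.
  CH(COCH3): pendant –COCH3: carbonyl C bonded to two carbons → ketone.
  CH(OCH3): pendant –OCH3: C–O–C with sp³ C, no adjacent C=O → ether.
  CH(CONH2): pendant –CONH2: carbonyl C bonded to C and N → amide.
  CH(CH2OH): pendant –CH2OH on an sp³ backbone C → alcohol.
  CH2CONHCH2: –C(=O)–N– linkage → amide (the N is not an amine).
  CH(OCOCH3): pendant –OC(=O)CH3: an acyloxy group → ester.
  CH(NHCOCH3): pendant –NHC(=O)CH3: N bonded to a carbonyl → amide (not amine).
  CH2SCH2: C–S–C linkage → sulfide (thioether).
  CH(C6H5): pendant –C6H5: benzene ring → arene.
  CH(C6H5): pendant –C6H5: benzene ring → arene.
  CH2COOCH2: –C(=O)–O–C with C on the carbonyl side → ester.
  CH(F): halogen on an sp³ carbon → alkyl halide.
  CH(C6H5): pendant –C6H5: benzene ring → arene.
  CH2OH: –OH on an sp³ carbon → alcohol.
No segment is a alkene: C6H5 is arene, not alkene; CH(C6H5) is arene, not alkene; CH(C6H5) is arene, not alkene. → 0.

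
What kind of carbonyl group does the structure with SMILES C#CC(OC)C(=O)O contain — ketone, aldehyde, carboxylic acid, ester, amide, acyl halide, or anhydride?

carboxylic acid

The carbonyl is in the COOH segment: –COOH: carbonyl C bonded to –OH and C → carboxylic acid (the –OH is not a separate alcohol).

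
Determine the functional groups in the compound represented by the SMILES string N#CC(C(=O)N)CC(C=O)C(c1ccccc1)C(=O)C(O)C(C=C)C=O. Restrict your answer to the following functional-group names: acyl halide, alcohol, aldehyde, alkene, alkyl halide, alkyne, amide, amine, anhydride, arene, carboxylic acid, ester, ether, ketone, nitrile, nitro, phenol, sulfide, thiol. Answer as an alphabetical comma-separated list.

Working along the chain:
  N≡C: N≡C–: carbon triple-bonded to nitrogen → nitrile.
  CH(CONH2): pendant –CONH2: carbonyl C bonded to C and N → amide.
  CH(CHO): pendant –CHO: carbonyl C bonded to C and H → aldehyde.
  CH(C6H5): pendant –C6H5: benzene ring → arene.
  CO: –C(=O)– with carbon on both sides → ketone.
  CH(OH): –OH on an sp³ carbon → alcohol (secondary).
  CH(CH=CH2): pendant –CH=CH2: C=C double bond → alkene.
  CHO: terminal –CHO: carbonyl C bonded to H and C → aldehyde.

alcohol, aldehyde, alkene, amide, arene, ketone, nitrile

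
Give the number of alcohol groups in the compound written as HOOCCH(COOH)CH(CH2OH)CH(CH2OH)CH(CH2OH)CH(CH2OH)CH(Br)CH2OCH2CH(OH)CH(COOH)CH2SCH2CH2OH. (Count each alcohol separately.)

6

Reading the structure from left to right:
  HOOC: –COOH: carbonyl C bonded to –OH and C → carboxylic acid (the –OH is not a separate alcohol).
  CH(COOH): pendant –COOH: carbonyl C bonded to C and –OH → carboxylic acid.
  CH(CH2OH): pendant –CH2OH on an sp³ backbone C → alcohol.
  CH(CH2OH): pendant –CH2OH on an sp³ backbone C → alcohol.
  CH(CH2OH): pendant –CH2OH on an sp³ backbone C → alcohol.
  CH(CH2OH): pendant –CH2OH on an sp³ backbone C → alcohol.
  CH(Br): halogen on an sp³ carbon → alkyl halide.
  CH2OCH2: C–O–C with sp³ carbons on both sides and no adjacent C=O → ether.
  CH(OH): –OH on an sp³ carbon → alcohol (secondary).
  CH(COOH): pendant –COOH: carbonyl C bonded to C and –OH → carboxylic acid.
  CH2SCH2: C–S–C linkage → sulfide (thioether).
  CH2OH: –OH on an sp³ carbon → alcohol.
Alcohol appears at: CH(CH2OH), CH(CH2OH), CH(CH2OH), CH(CH2OH), CH(OH), CH2OH → 6.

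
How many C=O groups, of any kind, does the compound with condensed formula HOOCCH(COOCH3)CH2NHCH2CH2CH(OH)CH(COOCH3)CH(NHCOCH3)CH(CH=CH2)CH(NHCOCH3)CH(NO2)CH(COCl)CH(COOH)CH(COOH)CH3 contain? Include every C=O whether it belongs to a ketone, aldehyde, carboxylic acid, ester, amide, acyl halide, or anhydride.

HOOC: carboxylic acid, 1 C=O (running total 1).
CH(COOCH3): ester, 1 C=O (running total 2).
CH(COOCH3): ester, 1 C=O (running total 3).
CH(NHCOCH3): amide, 1 C=O (running total 4).
CH(NHCOCH3): amide, 1 C=O (running total 5).
CH(COCl): acyl halide, 1 C=O (running total 6).
CH(COOH): carboxylic acid, 1 C=O (running total 7).
CH(COOH): carboxylic acid, 1 C=O (running total 8).

8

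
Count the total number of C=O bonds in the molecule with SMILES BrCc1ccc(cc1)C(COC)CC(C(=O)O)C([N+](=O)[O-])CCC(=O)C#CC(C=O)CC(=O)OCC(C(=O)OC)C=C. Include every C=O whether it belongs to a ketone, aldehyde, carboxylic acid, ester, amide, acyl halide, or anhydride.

5

CH(COOH): carboxylic acid, 1 C=O (running total 1).
CO: ketone, 1 C=O (running total 2).
CH(CHO): aldehyde, 1 C=O (running total 3).
CH2COOCH2: ester, 1 C=O (running total 4).
CH(COOCH3): ester, 1 C=O (running total 5).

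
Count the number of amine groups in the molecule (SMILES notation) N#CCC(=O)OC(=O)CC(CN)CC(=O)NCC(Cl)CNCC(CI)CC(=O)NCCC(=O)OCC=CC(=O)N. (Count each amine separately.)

Reading the structure from left to right:
  N≡C: N≡C–: carbon triple-bonded to nitrogen → nitrile.
  CH2CO-O-COCH2: two acyl groups sharing one oxygen, –C(=O)–O–C(=O)– → anhydride.
  CH(CH2NH2): pendant –CH2NH2: N on sp³ C, no adjacent C=O → amine.
  CH2CONHCH2: –C(=O)–N– linkage → amide (the N is not an amine).
  CH(Cl): halogen on an sp³ carbon → alkyl halide.
  CH2NHCH2: C–N–C with sp³ carbons and no adjacent C=O → amine (secondary).
  CH(CH2I): pendant –CH2X: halogen on sp³ carbon → alkyl halide.
  CH2CONHCH2: –C(=O)–N– linkage → amide (the N is not an amine).
  CH2COOCH2: –C(=O)–O–C with C on the carbonyl side → ester.
  CH=CH: C=C double bond → alkene.
  CONH2: –C(=O)NH2: carbonyl C bonded to C and to N → amide (the N is not a separate amine).
Amine appears at: CH(CH2NH2), CH2NHCH2 → 2.

2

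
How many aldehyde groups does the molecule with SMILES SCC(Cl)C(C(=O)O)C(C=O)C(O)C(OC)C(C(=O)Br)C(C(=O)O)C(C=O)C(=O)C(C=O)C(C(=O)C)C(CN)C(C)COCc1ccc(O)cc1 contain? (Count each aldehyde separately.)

3

Reading the structure from left to right:
  HSCH2: –SH on an sp³ carbon → thiol.
  CH(Cl): halogen on an sp³ carbon → alkyl halide.
  CH(COOH): pendant –COOH: carbonyl C bonded to C and –OH → carboxylic acid.
  CH(CHO): pendant –CHO: carbonyl C bonded to C and H → aldehyde.
  CH(OH): –OH on an sp³ carbon → alcohol (secondary).
  CH(OCH3): pendant –OCH3: C–O–C with sp³ C, no adjacent C=O → ether.
  CH(COBr): pendant –C(=O)X: carbonyl C bonded to C and halogen → acyl halide.
  CH(COOH): pendant –COOH: carbonyl C bonded to C and –OH → carboxylic acid.
  CH(CHO): pendant –CHO: carbonyl C bonded to C and H → aldehyde.
  CO: –C(=O)– with carbon on both sides → ketone.
  CH(CHO): pendant –CHO: carbonyl C bonded to C and H → aldehyde.
  CH(COCH3): pendant –COCH3: carbonyl C bonded to two carbons → ketone.
  CH(CH2NH2): pendant –CH2NH2: N on sp³ C, no adjacent C=O → amine.
  CH2OCH2: C–O–C with sp³ carbons on both sides and no adjacent C=O → ether.
  C6H4OH: –OH attached directly to an aromatic ring → phenol (not alcohol); the ring itself is an arene.
Aldehyde appears at: CH(CHO), CH(CHO), CH(CHO) → 3.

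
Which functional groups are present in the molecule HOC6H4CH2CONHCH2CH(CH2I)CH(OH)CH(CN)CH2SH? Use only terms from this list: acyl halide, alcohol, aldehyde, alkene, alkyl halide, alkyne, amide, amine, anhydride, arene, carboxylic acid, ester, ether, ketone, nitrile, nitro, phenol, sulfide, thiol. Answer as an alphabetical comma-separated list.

–OH attached directly to an aromatic ring → phenol (not alcohol); the ring itself is an arene.
–C(=O)–N– linkage → amide (the N is not an amine).
pendant –CH2X: halogen on sp³ carbon → alkyl halide.
–OH on an sp³ carbon → alcohol (secondary).
pendant –C≡N: nitrile.
–SH on an sp³ carbon → thiol.

alcohol, alkyl halide, amide, arene, nitrile, phenol, thiol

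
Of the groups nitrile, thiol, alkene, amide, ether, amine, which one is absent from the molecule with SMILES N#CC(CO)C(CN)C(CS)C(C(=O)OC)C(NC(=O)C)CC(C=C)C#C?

amide: present (CH(NHCOCH3) — pendant –NHC(=O)CH3: N bonded to a carbonyl → amide (not amine)).
amine: present (CH(CH2NH2) — pendant –CH2NH2: N on sp³ C, no adjacent C=O → amine).
alkene: present (CH(CH=CH2) — pendant –CH=CH2: C=C double bond → alkene).
thiol: present (CH(CH2SH) — pendant –CH2SH → thiol).
nitrile: present (N≡C — N≡C–: carbon triple-bonded to nitrogen → nitrile).
ether: absent. In CH(COOCH3), the C–O–C oxygen is adjacent to a C=O, so it belongs to an ester, not an ether.

ether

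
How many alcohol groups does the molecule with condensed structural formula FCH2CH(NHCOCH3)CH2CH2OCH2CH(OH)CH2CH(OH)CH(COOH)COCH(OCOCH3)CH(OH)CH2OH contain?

4

Working along the chain:
  FCH2: halogen on an sp³ carbon → alkyl halide.
  CH(NHCOCH3): pendant –NHC(=O)CH3: N bonded to a carbonyl → amide (not amine).
  CH2OCH2: C–O–C with sp³ carbons on both sides and no adjacent C=O → ether.
  CH(OH): –OH on an sp³ carbon → alcohol (secondary).
  CH(OH): –OH on an sp³ carbon → alcohol (secondary).
  CH(COOH): pendant –COOH: carbonyl C bonded to C and –OH → carboxylic acid.
  CO: –C(=O)– with carbon on both sides → ketone.
  CH(OCOCH3): pendant –OC(=O)CH3: an acyloxy group → ester.
  CH(OH): –OH on an sp³ carbon → alcohol (secondary).
  CH2OH: –OH on an sp³ carbon → alcohol.
Alcohol appears at: CH(OH), CH(OH), CH(OH), CH2OH → 4.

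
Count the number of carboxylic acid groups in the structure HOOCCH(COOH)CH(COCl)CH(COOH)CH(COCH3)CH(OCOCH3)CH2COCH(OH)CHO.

–COOH: carbonyl C bonded to –OH and C → carboxylic acid (the –OH is not a separate alcohol).
pendant –COOH: carbonyl C bonded to C and –OH → carboxylic acid.
pendant –C(=O)X: carbonyl C bonded to C and halogen → acyl halide.
pendant –COOH: carbonyl C bonded to C and –OH → carboxylic acid.
pendant –COCH3: carbonyl C bonded to two carbons → ketone.
pendant –OC(=O)CH3: an acyloxy group → ester.
–C(=O)– with carbon on both sides → ketone.
–OH on an sp³ carbon → alcohol (secondary).
terminal –CHO: carbonyl C bonded to H and C → aldehyde.
Carboxylic acid appears at: HOOC, CH(COOH), CH(COOH) → 3.

3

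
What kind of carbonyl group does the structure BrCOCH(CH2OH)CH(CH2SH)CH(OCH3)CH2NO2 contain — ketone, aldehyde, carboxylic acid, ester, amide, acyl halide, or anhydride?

The carbonyl is in the BrCO segment: –C(=O)Br: carbonyl C bonded to C and to a halogen → acyl halide (not alkyl halide).

acyl halide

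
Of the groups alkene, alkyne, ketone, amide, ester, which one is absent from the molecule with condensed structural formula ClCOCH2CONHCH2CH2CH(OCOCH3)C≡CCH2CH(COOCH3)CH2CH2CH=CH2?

ketone

alkyne: present (C≡C — C≡C triple bond → alkyne).
amide: present (CH2CONHCH2 — –C(=O)–N– linkage → amide (the N is not an amine)).
ester: present (CH(OCOCH3) — pendant –OC(=O)CH3: an acyloxy group → ester).
alkene: present (CH=CH2 — C=C double bond → alkene).
ketone: absent. In each of CH(OCOCH3) and CH(COOCH3), the C=O is bonded to an –O–C group, which defines an ester, not a ketone. In CH2CONHCH2, the C=O is bonded to nitrogen, which defines an amide, not a ketone. In ClCO, the C=O is bonded to a halogen, which defines an acyl halide, not a ketone.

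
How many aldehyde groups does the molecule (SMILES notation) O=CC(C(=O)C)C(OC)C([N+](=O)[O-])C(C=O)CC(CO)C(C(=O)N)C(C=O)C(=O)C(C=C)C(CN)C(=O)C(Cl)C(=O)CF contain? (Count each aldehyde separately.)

terminal –CHO: carbonyl C bonded to H and C → aldehyde.
pendant –COCH3: carbonyl C bonded to two carbons → ketone.
pendant –OCH3: C–O–C with sp³ C, no adjacent C=O → ether.
–NO2 on an sp³ carbon → nitro (the N=O is not a carbonyl).
pendant –CHO: carbonyl C bonded to C and H → aldehyde.
pendant –CH2OH on an sp³ backbone C → alcohol.
pendant –CONH2: carbonyl C bonded to C and N → amide.
pendant –CHO: carbonyl C bonded to C and H → aldehyde.
–C(=O)– with carbon on both sides → ketone.
pendant –CH=CH2: C=C double bond → alkene.
pendant –CH2NH2: N on sp³ C, no adjacent C=O → amine.
–C(=O)– with carbon on both sides → ketone.
halogen on an sp³ carbon → alkyl halide.
–C(=O)– with carbon on both sides → ketone.
halogen on an sp³ carbon → alkyl halide.
Aldehyde appears at: OHC, CH(CHO), CH(CHO) → 3.

3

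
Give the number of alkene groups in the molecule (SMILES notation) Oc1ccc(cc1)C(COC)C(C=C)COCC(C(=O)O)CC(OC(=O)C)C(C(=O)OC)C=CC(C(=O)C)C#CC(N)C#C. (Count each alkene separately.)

2

Working along the chain:
  HOC6H4: –OH attached directly to an aromatic ring → phenol (not alcohol); the ring itself is an arene.
  CH(CH2OCH3): pendant –CH2OCH3: C–O–C linkage → ether.
  CH(CH=CH2): pendant –CH=CH2: C=C double bond → alkene.
  CH2OCH2: C–O–C with sp³ carbons on both sides and no adjacent C=O → ether.
  CH(COOH): pendant –COOH: carbonyl C bonded to C and –OH → carboxylic acid.
  CH(OCOCH3): pendant –OC(=O)CH3: an acyloxy group → ester.
  CH(COOCH3): pendant –COOCH3: carbonyl C bonded to C and –OCH3 → ester.
  CH=CH: C=C double bond → alkene.
  CH(COCH3): pendant –COCH3: carbonyl C bonded to two carbons → ketone.
  C≡C: C≡C triple bond → alkyne.
  CH(NH2): –NH2 on an sp³ carbon with no adjacent C=O → amine.
  C≡CH: C≡C triple bond → alkyne.
Alkene appears at: CH(CH=CH2), CH=CH → 2.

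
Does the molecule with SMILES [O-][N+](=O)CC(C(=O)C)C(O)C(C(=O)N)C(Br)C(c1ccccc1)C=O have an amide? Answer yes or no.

Reading the structure from left to right:
  O2NCH2: –NO2 on carbon → nitro group.
  CH(COCH3): pendant –COCH3: carbonyl C bonded to two carbons → ketone.
  CH(OH): –OH on an sp³ carbon → alcohol (secondary).
  CH(CONH2): pendant –CONH2: carbonyl C bonded to C and N → amide.
  CH(Br): halogen on an sp³ carbon → alkyl halide.
  CH(C6H5): pendant –C6H5: benzene ring → arene.
  CHO: terminal –CHO: carbonyl C bonded to H and C → aldehyde.
The CH(CONH2) segment supplies the amide: pendant –CONH2: carbonyl C bonded to C and N → amide.

yes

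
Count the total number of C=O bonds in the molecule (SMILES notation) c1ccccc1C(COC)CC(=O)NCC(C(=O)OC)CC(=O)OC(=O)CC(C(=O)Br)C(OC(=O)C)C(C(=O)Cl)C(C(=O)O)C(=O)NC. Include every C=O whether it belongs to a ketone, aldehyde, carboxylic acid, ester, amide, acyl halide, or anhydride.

CH2CONHCH2: amide, 1 C=O (running total 1).
CH(COOCH3): ester, 1 C=O (running total 2).
CH2CO-O-COCH2: anhydride, 2 C=O (running total 4).
CH(COBr): acyl halide, 1 C=O (running total 5).
CH(OCOCH3): ester, 1 C=O (running total 6).
CH(COCl): acyl halide, 1 C=O (running total 7).
CH(COOH): carboxylic acid, 1 C=O (running total 8).
CONHCH3: amide, 1 C=O (running total 9).

9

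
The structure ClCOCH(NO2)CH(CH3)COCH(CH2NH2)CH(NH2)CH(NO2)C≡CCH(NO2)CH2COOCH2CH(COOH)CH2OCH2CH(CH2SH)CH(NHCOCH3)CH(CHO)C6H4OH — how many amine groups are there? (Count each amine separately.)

2

–C(=O)Cl: carbonyl C bonded to C and to a halogen → acyl halide (not alkyl halide).
–NO2 on an sp³ carbon → nitro (the N=O is not a carbonyl).
–C(=O)– with carbon on both sides → ketone.
pendant –CH2NH2: N on sp³ C, no adjacent C=O → amine.
–NH2 on an sp³ carbon with no adjacent C=O → amine.
–NO2 on an sp³ carbon → nitro (the N=O is not a carbonyl).
C≡C triple bond → alkyne.
–NO2 on an sp³ carbon → nitro (the N=O is not a carbonyl).
–C(=O)–O–C with C on the carbonyl side → ester.
pendant –COOH: carbonyl C bonded to C and –OH → carboxylic acid.
C–O–C with sp³ carbons on both sides and no adjacent C=O → ether.
pendant –CH2SH → thiol.
pendant –NHC(=O)CH3: N bonded to a carbonyl → amide (not amine).
pendant –CHO: carbonyl C bonded to C and H → aldehyde.
–OH attached directly to an aromatic ring → phenol (not alcohol); the ring itself is an arene.
Amine appears at: CH(CH2NH2), CH(NH2) → 2.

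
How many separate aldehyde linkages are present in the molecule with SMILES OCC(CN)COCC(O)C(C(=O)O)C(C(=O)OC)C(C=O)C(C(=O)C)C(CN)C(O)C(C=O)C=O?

Working along the chain:
  HOCH2: HO– on an sp³ carbon → alcohol.
  CH(CH2NH2): pendant –CH2NH2: N on sp³ C, no adjacent C=O → amine.
  CH2OCH2: C–O–C with sp³ carbons on both sides and no adjacent C=O → ether.
  CH(OH): –OH on an sp³ carbon → alcohol (secondary).
  CH(COOH): pendant –COOH: carbonyl C bonded to C and –OH → carboxylic acid.
  CH(COOCH3): pendant –COOCH3: carbonyl C bonded to C and –OCH3 → ester.
  CH(CHO): pendant –CHO: carbonyl C bonded to C and H → aldehyde.
  CH(COCH3): pendant –COCH3: carbonyl C bonded to two carbons → ketone.
  CH(CH2NH2): pendant –CH2NH2: N on sp³ C, no adjacent C=O → amine.
  CH(OH): –OH on an sp³ carbon → alcohol (secondary).
  CH(CHO): pendant –CHO: carbonyl C bonded to C and H → aldehyde.
  CHO: terminal –CHO: carbonyl C bonded to H and C → aldehyde.
Aldehyde appears at: CH(CHO), CH(CHO), CHO → 3.

3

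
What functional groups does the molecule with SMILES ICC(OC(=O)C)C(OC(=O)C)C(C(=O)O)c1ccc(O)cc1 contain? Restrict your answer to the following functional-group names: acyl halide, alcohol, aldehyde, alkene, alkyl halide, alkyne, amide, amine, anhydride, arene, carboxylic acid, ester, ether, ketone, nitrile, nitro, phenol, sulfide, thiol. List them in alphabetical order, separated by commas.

alkyl halide, arene, carboxylic acid, ester, phenol

Working along the chain:
  ICH2: halogen on an sp³ carbon → alkyl halide.
  CH(OCOCH3): pendant –OC(=O)CH3: an acyloxy group → ester.
  CH(OCOCH3): pendant –OC(=O)CH3: an acyloxy group → ester.
  CH(COOH): pendant –COOH: carbonyl C bonded to C and –OH → carboxylic acid.
  C6H4OH: –OH attached directly to an aromatic ring → phenol (not alcohol); the ring itself is an arene.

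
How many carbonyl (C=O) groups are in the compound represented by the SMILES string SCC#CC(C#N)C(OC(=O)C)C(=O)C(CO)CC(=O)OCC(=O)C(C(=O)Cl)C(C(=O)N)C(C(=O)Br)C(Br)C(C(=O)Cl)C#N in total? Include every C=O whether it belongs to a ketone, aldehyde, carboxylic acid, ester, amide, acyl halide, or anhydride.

CH(OCOCH3): ester, 1 C=O (running total 1).
CO: ketone, 1 C=O (running total 2).
CH2COOCH2: ester, 1 C=O (running total 3).
CO: ketone, 1 C=O (running total 4).
CH(COCl): acyl halide, 1 C=O (running total 5).
CH(CONH2): amide, 1 C=O (running total 6).
CH(COBr): acyl halide, 1 C=O (running total 7).
CH(COCl): acyl halide, 1 C=O (running total 8).

8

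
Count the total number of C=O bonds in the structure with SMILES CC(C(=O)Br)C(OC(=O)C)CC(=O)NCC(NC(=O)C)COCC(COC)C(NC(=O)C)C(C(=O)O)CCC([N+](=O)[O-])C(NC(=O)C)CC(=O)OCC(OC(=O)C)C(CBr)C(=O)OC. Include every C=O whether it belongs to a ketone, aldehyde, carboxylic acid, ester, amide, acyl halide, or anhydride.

CH(COBr): acyl halide, 1 C=O (running total 1).
CH(OCOCH3): ester, 1 C=O (running total 2).
CH2CONHCH2: amide, 1 C=O (running total 3).
CH(NHCOCH3): amide, 1 C=O (running total 4).
CH(NHCOCH3): amide, 1 C=O (running total 5).
CH(COOH): carboxylic acid, 1 C=O (running total 6).
CH(NHCOCH3): amide, 1 C=O (running total 7).
CH2COOCH2: ester, 1 C=O (running total 8).
CH(OCOCH3): ester, 1 C=O (running total 9).
COOCH3: ester, 1 C=O (running total 10).

10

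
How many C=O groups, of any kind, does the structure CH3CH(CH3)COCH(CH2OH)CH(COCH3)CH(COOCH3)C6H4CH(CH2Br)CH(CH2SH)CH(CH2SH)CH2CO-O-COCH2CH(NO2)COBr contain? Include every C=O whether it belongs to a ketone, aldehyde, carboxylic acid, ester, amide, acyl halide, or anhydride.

6

CO: ketone, 1 C=O (running total 1).
CH(COCH3): ketone, 1 C=O (running total 2).
CH(COOCH3): ester, 1 C=O (running total 3).
CH2CO-O-COCH2: anhydride, 2 C=O (running total 5).
COBr: acyl halide, 1 C=O (running total 6).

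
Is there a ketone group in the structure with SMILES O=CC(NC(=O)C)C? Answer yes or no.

no

terminal –CHO: carbonyl C bonded to H and C → aldehyde.
pendant –NHC(=O)CH3: N bonded to a carbonyl → amide (not amine).
In CH(NHCOCH3), the C=O is bonded to nitrogen, which defines an amide, not a ketone. In OHC, the carbonyl carbon carries an H, so it is an aldehyde, not a ketone.
The groups actually present are: aldehyde, amide.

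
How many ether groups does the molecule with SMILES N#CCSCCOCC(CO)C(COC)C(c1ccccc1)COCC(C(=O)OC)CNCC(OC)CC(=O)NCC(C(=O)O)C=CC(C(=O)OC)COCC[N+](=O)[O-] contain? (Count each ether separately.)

N≡C–: carbon triple-bonded to nitrogen → nitrile.
C–S–C linkage → sulfide (thioether).
C–O–C with sp³ carbons on both sides and no adjacent C=O → ether.
pendant –CH2OH on an sp³ backbone C → alcohol.
pendant –CH2OCH3: C–O–C linkage → ether.
pendant –C6H5: benzene ring → arene.
C–O–C with sp³ carbons on both sides and no adjacent C=O → ether.
pendant –COOCH3: carbonyl C bonded to C and –OCH3 → ester.
C–N–C with sp³ carbons and no adjacent C=O → amine (secondary).
pendant –OCH3: C–O–C with sp³ C, no adjacent C=O → ether.
–C(=O)–N– linkage → amide (the N is not an amine).
pendant –COOH: carbonyl C bonded to C and –OH → carboxylic acid.
C=C double bond → alkene.
pendant –COOCH3: carbonyl C bonded to C and –OCH3 → ester.
C–O–C with sp³ carbons on both sides and no adjacent C=O → ether.
–NO2 on carbon → nitro group.
Ether appears at: CH2OCH2, CH(CH2OCH3), CH2OCH2, CH(OCH3), CH2OCH2 → 5.

5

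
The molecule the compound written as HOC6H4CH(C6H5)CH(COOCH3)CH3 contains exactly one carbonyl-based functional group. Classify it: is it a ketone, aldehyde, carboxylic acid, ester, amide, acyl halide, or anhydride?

ester

The carbonyl is in the CH(COOCH3) segment: pendant –COOCH3: carbonyl C bonded to C and –OCH3 → ester.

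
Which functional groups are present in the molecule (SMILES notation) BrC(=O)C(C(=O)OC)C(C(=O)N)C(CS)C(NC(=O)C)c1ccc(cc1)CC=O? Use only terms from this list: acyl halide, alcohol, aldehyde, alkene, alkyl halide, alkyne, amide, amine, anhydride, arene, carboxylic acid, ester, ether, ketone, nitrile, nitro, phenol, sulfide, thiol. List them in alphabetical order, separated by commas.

Reading the structure from left to right:
  BrCO: –C(=O)Br: carbonyl C bonded to C and to a halogen → acyl halide (not alkyl halide).
  CH(COOCH3): pendant –COOCH3: carbonyl C bonded to C and –OCH3 → ester.
  CH(CONH2): pendant –CONH2: carbonyl C bonded to C and N → amide.
  CH(CH2SH): pendant –CH2SH → thiol.
  CH(NHCOCH3): pendant –NHC(=O)CH3: N bonded to a carbonyl → amide (not amine).
  C6H4: para-disubstituted benzene ring → arene.
  CHO: terminal –CHO: carbonyl C bonded to H and C → aldehyde.

acyl halide, aldehyde, amide, arene, ester, thiol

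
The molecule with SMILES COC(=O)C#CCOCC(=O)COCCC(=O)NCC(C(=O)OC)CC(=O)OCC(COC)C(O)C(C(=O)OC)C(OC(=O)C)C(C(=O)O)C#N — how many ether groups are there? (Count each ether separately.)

3

CH3O–C(=O)–: carbonyl C bonded to C and to –OCH3 → ester (not ketone + ether).
C≡C triple bond → alkyne.
C–O–C with sp³ carbons on both sides and no adjacent C=O → ether.
–C(=O)– with carbon on both sides → ketone.
C–O–C with sp³ carbons on both sides and no adjacent C=O → ether.
–C(=O)–N– linkage → amide (the N is not an amine).
pendant –COOCH3: carbonyl C bonded to C and –OCH3 → ester.
–C(=O)–O–C with C on the carbonyl side → ester.
pendant –CH2OCH3: C–O–C linkage → ether.
–OH on an sp³ carbon → alcohol (secondary).
pendant –COOCH3: carbonyl C bonded to C and –OCH3 → ester.
pendant –OC(=O)CH3: an acyloxy group → ester.
pendant –COOH: carbonyl C bonded to C and –OH → carboxylic acid.
–C≡N: carbon triple-bonded to nitrogen → nitrile.
Ether appears at: CH2OCH2, CH2OCH2, CH(CH2OCH3) → 3.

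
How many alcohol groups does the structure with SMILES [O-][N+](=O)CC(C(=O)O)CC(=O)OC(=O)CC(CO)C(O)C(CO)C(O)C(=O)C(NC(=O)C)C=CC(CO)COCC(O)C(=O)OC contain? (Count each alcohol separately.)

Taking each segment in turn:
  O2NCH2: –NO2 on carbon → nitro group.
  CH(COOH): pendant –COOH: carbonyl C bonded to C and –OH → carboxylic acid.
  CH2CO-O-COCH2: two acyl groups sharing one oxygen, –C(=O)–O–C(=O)– → anhydride.
  CH(CH2OH): pendant –CH2OH on an sp³ backbone C → alcohol.
  CH(OH): –OH on an sp³ carbon → alcohol (secondary).
  CH(CH2OH): pendant –CH2OH on an sp³ backbone C → alcohol.
  CH(OH): –OH on an sp³ carbon → alcohol (secondary).
  CO: –C(=O)– with carbon on both sides → ketone.
  CH(NHCOCH3): pendant –NHC(=O)CH3: N bonded to a carbonyl → amide (not amine).
  CH=CH: C=C double bond → alkene.
  CH(CH2OH): pendant –CH2OH on an sp³ backbone C → alcohol.
  CH2OCH2: C–O–C with sp³ carbons on both sides and no adjacent C=O → ether.
  CH(OH): –OH on an sp³ carbon → alcohol (secondary).
  COOCH3: –C(=O)OCH3: carbonyl C bonded to C and to –OCH3 → ester (not ketone + ether).
Alcohol appears at: CH(CH2OH), CH(OH), CH(CH2OH), CH(OH), CH(CH2OH), CH(OH) → 6.

6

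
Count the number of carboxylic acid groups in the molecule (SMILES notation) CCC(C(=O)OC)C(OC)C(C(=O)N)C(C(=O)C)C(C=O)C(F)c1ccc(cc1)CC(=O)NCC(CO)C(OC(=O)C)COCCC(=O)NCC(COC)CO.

Reading the structure from left to right:
  CH(COOCH3): pendant –COOCH3: carbonyl C bonded to C and –OCH3 → ester.
  CH(OCH3): pendant –OCH3: C–O–C with sp³ C, no adjacent C=O → ether.
  CH(CONH2): pendant –CONH2: carbonyl C bonded to C and N → amide.
  CH(COCH3): pendant –COCH3: carbonyl C bonded to two carbons → ketone.
  CH(CHO): pendant –CHO: carbonyl C bonded to C and H → aldehyde.
  CH(F): halogen on an sp³ carbon → alkyl halide.
  C6H4: para-disubstituted benzene ring → arene.
  CH2CONHCH2: –C(=O)–N– linkage → amide (the N is not an amine).
  CH(CH2OH): pendant –CH2OH on an sp³ backbone C → alcohol.
  CH(OCOCH3): pendant –OC(=O)CH3: an acyloxy group → ester.
  CH2OCH2: C–O–C with sp³ carbons on both sides and no adjacent C=O → ether.
  CH2CONHCH2: –C(=O)–N– linkage → amide (the N is not an amine).
  CH(CH2OCH3): pendant –CH2OCH3: C–O–C linkage → ether.
  CH2OH: –OH on an sp³ carbon → alcohol.
No segment is a carboxylic acid: CH(COOCH3) is ester, not carboxylic acid; CH(CONH2) is amide, not carboxylic acid; CH(CHO) is aldehyde, not carboxylic acid. → 0.

0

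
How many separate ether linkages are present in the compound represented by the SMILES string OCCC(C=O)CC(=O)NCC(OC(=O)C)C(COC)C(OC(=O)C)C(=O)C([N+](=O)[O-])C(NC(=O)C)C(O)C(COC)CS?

2

HO– on an sp³ carbon → alcohol.
pendant –CHO: carbonyl C bonded to C and H → aldehyde.
–C(=O)–N– linkage → amide (the N is not an amine).
pendant –OC(=O)CH3: an acyloxy group → ester.
pendant –CH2OCH3: C–O–C linkage → ether.
pendant –OC(=O)CH3: an acyloxy group → ester.
–C(=O)– with carbon on both sides → ketone.
–NO2 on an sp³ carbon → nitro (the N=O is not a carbonyl).
pendant –NHC(=O)CH3: N bonded to a carbonyl → amide (not amine).
–OH on an sp³ carbon → alcohol (secondary).
pendant –CH2OCH3: C–O–C linkage → ether.
–SH on an sp³ carbon → thiol.
Ether appears at: CH(CH2OCH3), CH(CH2OCH3) → 2.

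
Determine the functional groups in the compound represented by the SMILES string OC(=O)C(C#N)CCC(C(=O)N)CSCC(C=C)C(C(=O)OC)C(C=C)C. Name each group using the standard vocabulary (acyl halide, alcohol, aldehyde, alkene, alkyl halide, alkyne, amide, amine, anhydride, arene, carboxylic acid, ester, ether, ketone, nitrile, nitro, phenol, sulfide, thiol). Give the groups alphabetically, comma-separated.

alkene, amide, carboxylic acid, ester, nitrile, sulfide

–COOH: carbonyl C bonded to –OH and C → carboxylic acid (the –OH is not a separate alcohol).
pendant –C≡N: nitrile.
pendant –CONH2: carbonyl C bonded to C and N → amide.
C–S–C linkage → sulfide (thioether).
pendant –CH=CH2: C=C double bond → alkene.
pendant –COOCH3: carbonyl C bonded to C and –OCH3 → ester.
pendant –CH=CH2: C=C double bond → alkene.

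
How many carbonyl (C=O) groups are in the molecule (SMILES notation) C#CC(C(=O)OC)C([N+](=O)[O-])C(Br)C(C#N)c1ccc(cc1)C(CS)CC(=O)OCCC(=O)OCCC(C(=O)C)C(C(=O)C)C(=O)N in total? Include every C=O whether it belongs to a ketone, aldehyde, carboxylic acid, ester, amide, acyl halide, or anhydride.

6

CH(COOCH3): ester, 1 C=O (running total 1).
CH2COOCH2: ester, 1 C=O (running total 2).
CH2COOCH2: ester, 1 C=O (running total 3).
CH(COCH3): ketone, 1 C=O (running total 4).
CH(COCH3): ketone, 1 C=O (running total 5).
CONH2: amide, 1 C=O (running total 6).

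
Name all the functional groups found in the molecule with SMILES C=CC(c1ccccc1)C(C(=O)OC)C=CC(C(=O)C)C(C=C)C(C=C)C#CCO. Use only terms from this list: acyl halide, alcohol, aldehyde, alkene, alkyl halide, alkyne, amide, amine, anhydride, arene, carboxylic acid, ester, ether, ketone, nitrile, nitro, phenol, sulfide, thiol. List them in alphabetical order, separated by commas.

alcohol, alkene, alkyne, arene, ester, ketone

Reading the structure from left to right:
  CH2=CH: C=C double bond → alkene.
  CH(C6H5): pendant –C6H5: benzene ring → arene.
  CH(COOCH3): pendant –COOCH3: carbonyl C bonded to C and –OCH3 → ester.
  CH=CH: C=C double bond → alkene.
  CH(COCH3): pendant –COCH3: carbonyl C bonded to two carbons → ketone.
  CH(CH=CH2): pendant –CH=CH2: C=C double bond → alkene.
  CH(CH=CH2): pendant –CH=CH2: C=C double bond → alkene.
  C≡C: C≡C triple bond → alkyne.
  CH2OH: –OH on an sp³ carbon → alcohol.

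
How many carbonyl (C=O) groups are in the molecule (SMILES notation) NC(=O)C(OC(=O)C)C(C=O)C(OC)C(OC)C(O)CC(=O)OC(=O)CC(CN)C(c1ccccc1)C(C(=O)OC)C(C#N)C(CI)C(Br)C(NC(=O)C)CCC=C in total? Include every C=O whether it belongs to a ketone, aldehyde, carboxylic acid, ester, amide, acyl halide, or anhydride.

7

H2NCO: amide, 1 C=O (running total 1).
CH(OCOCH3): ester, 1 C=O (running total 2).
CH(CHO): aldehyde, 1 C=O (running total 3).
CH2CO-O-COCH2: anhydride, 2 C=O (running total 5).
CH(COOCH3): ester, 1 C=O (running total 6).
CH(NHCOCH3): amide, 1 C=O (running total 7).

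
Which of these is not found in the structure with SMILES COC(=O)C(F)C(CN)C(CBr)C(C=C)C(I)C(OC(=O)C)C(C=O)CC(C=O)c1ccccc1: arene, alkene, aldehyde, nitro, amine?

nitro

arene: present (C6H5 — –C6H5 phenyl ring → arene).
alkene: present (CH(CH=CH2) — pendant –CH=CH2: C=C double bond → alkene).
aldehyde: present (CH(CHO) — pendant –CHO: carbonyl C bonded to C and H → aldehyde).
amine: present (CH(CH2NH2) — pendant –CH2NH2: N on sp³ C, no adjacent C=O → amine).
nitro: no segment matches this pattern.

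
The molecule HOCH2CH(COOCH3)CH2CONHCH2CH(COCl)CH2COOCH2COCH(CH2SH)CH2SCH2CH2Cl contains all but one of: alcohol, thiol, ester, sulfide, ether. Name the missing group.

ester: present (CH(COOCH3) — pendant –COOCH3: carbonyl C bonded to C and –OCH3 → ester).
thiol: present (CH(CH2SH) — pendant –CH2SH → thiol).
alcohol: present (HOCH2 — HO– on an sp³ carbon → alcohol).
sulfide: present (CH2SCH2 — C–S–C linkage → sulfide (thioether)).
ether: absent. In each of CH(COOCH3) and CH2COOCH2, the C–O–C oxygen is adjacent to a C=O, so it belongs to an ester, not an ether.

ether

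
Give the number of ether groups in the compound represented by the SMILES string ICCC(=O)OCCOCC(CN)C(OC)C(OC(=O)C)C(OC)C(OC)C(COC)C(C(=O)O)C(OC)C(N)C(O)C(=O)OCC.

6

halogen on an sp³ carbon → alkyl halide.
–C(=O)–O–C with C on the carbonyl side → ester.
C–O–C with sp³ carbons on both sides and no adjacent C=O → ether.
pendant –CH2NH2: N on sp³ C, no adjacent C=O → amine.
pendant –OCH3: C–O–C with sp³ C, no adjacent C=O → ether.
pendant –OC(=O)CH3: an acyloxy group → ester.
pendant –OCH3: C–O–C with sp³ C, no adjacent C=O → ether.
pendant –OCH3: C–O–C with sp³ C, no adjacent C=O → ether.
pendant –CH2OCH3: C–O–C linkage → ether.
pendant –COOH: carbonyl C bonded to C and –OH → carboxylic acid.
pendant –OCH3: C–O–C with sp³ C, no adjacent C=O → ether.
–NH2 on an sp³ carbon with no adjacent C=O → amine.
–OH on an sp³ carbon → alcohol (secondary).
–C(=O)OCH2CH3: carbonyl C bonded to C and to –OEt → ester.
Ether appears at: CH2OCH2, CH(OCH3), CH(OCH3), CH(OCH3), CH(CH2OCH3), CH(OCH3) → 6.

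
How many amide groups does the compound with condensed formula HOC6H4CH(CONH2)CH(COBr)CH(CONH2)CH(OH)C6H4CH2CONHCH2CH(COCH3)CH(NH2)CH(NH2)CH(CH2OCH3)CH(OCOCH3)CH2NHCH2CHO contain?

3

–OH attached directly to an aromatic ring → phenol (not alcohol); the ring itself is an arene.
pendant –CONH2: carbonyl C bonded to C and N → amide.
pendant –C(=O)X: carbonyl C bonded to C and halogen → acyl halide.
pendant –CONH2: carbonyl C bonded to C and N → amide.
–OH on an sp³ carbon → alcohol (secondary).
para-disubstituted benzene ring → arene.
–C(=O)–N– linkage → amide (the N is not an amine).
pendant –COCH3: carbonyl C bonded to two carbons → ketone.
–NH2 on an sp³ carbon with no adjacent C=O → amine.
–NH2 on an sp³ carbon with no adjacent C=O → amine.
pendant –CH2OCH3: C–O–C linkage → ether.
pendant –OC(=O)CH3: an acyloxy group → ester.
C–N–C with sp³ carbons and no adjacent C=O → amine (secondary).
terminal –CHO: carbonyl C bonded to H and C → aldehyde.
Amide appears at: CH(CONH2), CH(CONH2), CH2CONHCH2 → 3.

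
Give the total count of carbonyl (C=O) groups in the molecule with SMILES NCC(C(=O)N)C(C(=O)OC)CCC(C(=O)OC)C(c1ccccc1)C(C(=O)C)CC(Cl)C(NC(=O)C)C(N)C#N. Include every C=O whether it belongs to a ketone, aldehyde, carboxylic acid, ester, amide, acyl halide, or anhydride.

CH(CONH2): amide, 1 C=O (running total 1).
CH(COOCH3): ester, 1 C=O (running total 2).
CH(COOCH3): ester, 1 C=O (running total 3).
CH(COCH3): ketone, 1 C=O (running total 4).
CH(NHCOCH3): amide, 1 C=O (running total 5).

5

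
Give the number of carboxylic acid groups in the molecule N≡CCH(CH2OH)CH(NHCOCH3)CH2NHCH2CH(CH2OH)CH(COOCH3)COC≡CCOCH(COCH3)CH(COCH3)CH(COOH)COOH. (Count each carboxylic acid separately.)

N≡C–: carbon triple-bonded to nitrogen → nitrile.
pendant –CH2OH on an sp³ backbone C → alcohol.
pendant –NHC(=O)CH3: N bonded to a carbonyl → amide (not amine).
C–N–C with sp³ carbons and no adjacent C=O → amine (secondary).
pendant –CH2OH on an sp³ backbone C → alcohol.
pendant –COOCH3: carbonyl C bonded to C and –OCH3 → ester.
–C(=O)– with carbon on both sides → ketone.
C≡C triple bond → alkyne.
–C(=O)– with carbon on both sides → ketone.
pendant –COCH3: carbonyl C bonded to two carbons → ketone.
pendant –COCH3: carbonyl C bonded to two carbons → ketone.
pendant –COOH: carbonyl C bonded to C and –OH → carboxylic acid.
–COOH: carbonyl C bonded to –OH and C → carboxylic acid (the –OH is not a separate alcohol).
Carboxylic acid appears at: CH(COOH), COOH → 2.

2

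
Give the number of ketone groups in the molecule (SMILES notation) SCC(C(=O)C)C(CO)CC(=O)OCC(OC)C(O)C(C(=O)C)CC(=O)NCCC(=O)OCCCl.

2

Working along the chain:
  HSCH2: –SH on an sp³ carbon → thiol.
  CH(COCH3): pendant –COCH3: carbonyl C bonded to two carbons → ketone.
  CH(CH2OH): pendant –CH2OH on an sp³ backbone C → alcohol.
  CH2COOCH2: –C(=O)–O–C with C on the carbonyl side → ester.
  CH(OCH3): pendant –OCH3: C–O–C with sp³ C, no adjacent C=O → ether.
  CH(OH): –OH on an sp³ carbon → alcohol (secondary).
  CH(COCH3): pendant –COCH3: carbonyl C bonded to two carbons → ketone.
  CH2CONHCH2: –C(=O)–N– linkage → amide (the N is not an amine).
  CH2COOCH2: –C(=O)–O–C with C on the carbonyl side → ester.
  CH2Cl: halogen on an sp³ carbon → alkyl halide.
Ketone appears at: CH(COCH3), CH(COCH3) → 2.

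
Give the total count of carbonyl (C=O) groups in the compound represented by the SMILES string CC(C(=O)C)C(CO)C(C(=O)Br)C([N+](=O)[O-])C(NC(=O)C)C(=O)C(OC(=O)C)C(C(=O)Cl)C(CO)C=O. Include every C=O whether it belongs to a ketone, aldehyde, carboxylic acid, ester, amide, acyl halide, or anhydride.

CH(COCH3): ketone, 1 C=O (running total 1).
CH(COBr): acyl halide, 1 C=O (running total 2).
CH(NHCOCH3): amide, 1 C=O (running total 3).
CO: ketone, 1 C=O (running total 4).
CH(OCOCH3): ester, 1 C=O (running total 5).
CH(COCl): acyl halide, 1 C=O (running total 6).
CHO: aldehyde, 1 C=O (running total 7).

7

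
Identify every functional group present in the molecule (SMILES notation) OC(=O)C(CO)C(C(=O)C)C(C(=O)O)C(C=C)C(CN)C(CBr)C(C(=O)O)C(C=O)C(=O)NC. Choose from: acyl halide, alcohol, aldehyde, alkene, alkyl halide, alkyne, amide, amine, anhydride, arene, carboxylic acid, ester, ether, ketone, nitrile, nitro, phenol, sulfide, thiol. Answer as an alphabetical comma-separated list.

alcohol, aldehyde, alkene, alkyl halide, amide, amine, carboxylic acid, ketone

Taking each segment in turn:
  HOOC: –COOH: carbonyl C bonded to –OH and C → carboxylic acid (the –OH is not a separate alcohol).
  CH(CH2OH): pendant –CH2OH on an sp³ backbone C → alcohol.
  CH(COCH3): pendant –COCH3: carbonyl C bonded to two carbons → ketone.
  CH(COOH): pendant –COOH: carbonyl C bonded to C and –OH → carboxylic acid.
  CH(CH=CH2): pendant –CH=CH2: C=C double bond → alkene.
  CH(CH2NH2): pendant –CH2NH2: N on sp³ C, no adjacent C=O → amine.
  CH(CH2Br): pendant –CH2X: halogen on sp³ carbon → alkyl halide.
  CH(COOH): pendant –COOH: carbonyl C bonded to C and –OH → carboxylic acid.
  CH(CHO): pendant –CHO: carbonyl C bonded to C and H → aldehyde.
  CONHCH3: –C(=O)NHCH3: carbonyl C bonded to C and to N → amide (the N is not an amine).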